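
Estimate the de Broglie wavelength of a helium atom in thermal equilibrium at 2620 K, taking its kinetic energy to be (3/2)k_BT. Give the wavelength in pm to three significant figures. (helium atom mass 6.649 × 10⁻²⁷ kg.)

KE = (3/2)k_BT = 1.5 × 1.381 × 10⁻²³ × 2620 = 5.427 × 10⁻²⁰ J.
p = √(2mKE) = √(2 × 6.649 × 10⁻²⁷ × 5.427 × 10⁻²⁰) = 2.686 × 10⁻²³ kg·m/s.
λ = h/p = 2.47 × 10⁻¹¹ m = 24.7 pm.

λ = 24.7 pm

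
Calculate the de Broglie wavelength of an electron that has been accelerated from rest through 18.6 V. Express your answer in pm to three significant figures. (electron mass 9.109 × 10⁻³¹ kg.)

KE = eV = 1.602 × 10⁻¹⁹ × 18.60 = 2.980 × 10⁻¹⁸ J.
p = √(2mKE) = √(2 × 9.109 × 10⁻³¹ × 2.980 × 10⁻¹⁸) = 2.330 × 10⁻²⁴ kg·m/s.
λ = h/p = 6.626 × 10⁻³⁴ / 2.330 × 10⁻²⁴ = 2.84 × 10⁻¹⁰ m = 284 pm.

λ = 284 pm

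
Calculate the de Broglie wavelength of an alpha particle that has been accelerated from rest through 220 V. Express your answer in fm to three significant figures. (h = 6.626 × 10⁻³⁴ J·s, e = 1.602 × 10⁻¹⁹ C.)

KE = 2eV = 2 × 1.602 × 10⁻¹⁹ × 220.0 = 7.049 × 10⁻¹⁷ J.
p = √(2mKE) = √(2 × 6.645 × 10⁻²⁷ × 7.049 × 10⁻¹⁷) = 9.679 × 10⁻²² kg·m/s.
λ = h/p = 6.626 × 10⁻³⁴ / 9.679 × 10⁻²² = 6.85 × 10⁻¹³ m = 685 fm.

λ = 685 fm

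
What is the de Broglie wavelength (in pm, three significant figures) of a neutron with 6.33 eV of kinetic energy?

KE = 6.33 eV = 1.014 × 10⁻¹⁸ J.
p = √(2mKE) = √(2 × 1.675 × 10⁻²⁷ × 1.014 × 10⁻¹⁸) = 5.828 × 10⁻²³ kg·m/s.
λ = h/p = 6.626 × 10⁻³⁴ / 5.828 × 10⁻²³ = 1.14 × 10⁻¹¹ m = 11.4 pm.

λ = 11.4 pm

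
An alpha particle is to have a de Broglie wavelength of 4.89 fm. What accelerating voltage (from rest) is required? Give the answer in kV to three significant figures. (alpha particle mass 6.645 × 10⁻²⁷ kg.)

V = 4310 kV

p = h/λ = 6.626 × 10⁻³⁴ / 4.890 × 10⁻¹⁵ = 1.355 × 10⁻¹⁹ kg·m/s.
KE = p²/(2m) = 1.382 × 10⁻¹² J.
V = KE/2e = 1.382 × 10⁻¹² / (2 × 1.602 × 10⁻¹⁹) = 4310 kV.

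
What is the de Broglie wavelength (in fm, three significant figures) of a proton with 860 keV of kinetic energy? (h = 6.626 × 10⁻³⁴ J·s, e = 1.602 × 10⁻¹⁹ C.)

KE = 860 keV = 1.378 × 10⁻¹³ J.
p = √(2mKE) = √(2 × 1.673 × 10⁻²⁷ × 1.378 × 10⁻¹³) = 2.147 × 10⁻²⁰ kg·m/s.
λ = h/p = 6.626 × 10⁻³⁴ / 2.147 × 10⁻²⁰ = 3.09 × 10⁻¹⁴ m = 30.9 fm.

λ = 30.9 fm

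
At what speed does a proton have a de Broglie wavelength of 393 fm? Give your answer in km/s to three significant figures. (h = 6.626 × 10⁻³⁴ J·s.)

v = 1010 km/s

p = h/λ = 6.626 × 10⁻³⁴ / 3.930 × 10⁻¹³ = 1.686 × 10⁻²¹ kg·m/s.
v = p/m = 1.686 × 10⁻²¹ / 1.673 × 10⁻²⁷ = 1.01 × 10⁶ m/s = 1010 km/s.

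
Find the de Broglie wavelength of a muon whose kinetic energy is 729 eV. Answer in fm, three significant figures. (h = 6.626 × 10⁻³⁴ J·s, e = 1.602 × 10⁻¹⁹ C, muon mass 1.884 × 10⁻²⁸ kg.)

KE = 729 eV = 1.168 × 10⁻¹⁶ J.
p = √(2mKE) = √(2 × 1.884 × 10⁻²⁸ × 1.168 × 10⁻¹⁶) = 2.098 × 10⁻²² kg·m/s.
λ = h/p = 6.626 × 10⁻³⁴ / 2.098 × 10⁻²² = 3.16 × 10⁻¹² m = 3160 fm.

λ = 3160 fm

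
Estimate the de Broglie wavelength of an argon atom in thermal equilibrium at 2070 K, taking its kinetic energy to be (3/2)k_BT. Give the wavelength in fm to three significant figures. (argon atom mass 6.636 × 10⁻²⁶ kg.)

λ = 8780 fm

KE = (3/2)k_BT = 1.5 × 1.381 × 10⁻²³ × 2070 = 4.288 × 10⁻²⁰ J.
p = √(2mKE) = √(2 × 6.636 × 10⁻²⁶ × 4.288 × 10⁻²⁰) = 7.544 × 10⁻²³ kg·m/s.
λ = h/p = 8.78 × 10⁻¹² m = 8780 fm.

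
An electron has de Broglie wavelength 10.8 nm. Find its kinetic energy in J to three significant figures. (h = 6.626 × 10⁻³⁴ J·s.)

KE = 2.07 × 10⁻²¹ J

p = h/λ = 6.626 × 10⁻³⁴ / 1.080 × 10⁻⁸ = 6.135 × 10⁻²⁶ kg·m/s.
KE = p²/(2m) = (6.135 × 10⁻²⁶)² / (2 × 9.109 × 10⁻³¹) = 2.066 × 10⁻²¹ J = 2.07 × 10⁻²¹ J.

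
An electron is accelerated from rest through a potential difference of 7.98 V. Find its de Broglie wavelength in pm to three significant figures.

λ = 434 pm

KE = eV = 1.602 × 10⁻¹⁹ × 7.980 = 1.278 × 10⁻¹⁸ J.
p = √(2mKE) = √(2 × 9.109 × 10⁻³¹ × 1.278 × 10⁻¹⁸) = 1.526 × 10⁻²⁴ kg·m/s.
λ = h/p = 6.626 × 10⁻³⁴ / 1.526 × 10⁻²⁴ = 4.34 × 10⁻¹⁰ m = 434 pm.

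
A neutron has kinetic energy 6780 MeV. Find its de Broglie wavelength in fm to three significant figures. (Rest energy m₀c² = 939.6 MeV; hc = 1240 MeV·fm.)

Total energy E = KE + m₀c² = 6780 + 939.6 = 7719.6 MeV.
(pc)² = E² − (m₀c²)² = (7719.6)² − (939.6)² = 5.871 × 10⁷ MeV², so pc = 7662 MeV.
λ = hc/(pc) = 1240 MeV·fm / 7662 MeV = 0.162 fm.

λ = 0.162 fm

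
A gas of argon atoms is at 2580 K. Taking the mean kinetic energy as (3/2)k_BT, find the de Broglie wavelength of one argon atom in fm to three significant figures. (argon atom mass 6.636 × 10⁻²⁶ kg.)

λ = 7870 fm

KE = (3/2)k_BT = 1.5 × 1.381 × 10⁻²³ × 2580 = 5.344 × 10⁻²⁰ J.
p = √(2mKE) = √(2 × 6.636 × 10⁻²⁶ × 5.344 × 10⁻²⁰) = 8.422 × 10⁻²³ kg·m/s.
λ = h/p = 7.87 × 10⁻¹² m = 7870 fm.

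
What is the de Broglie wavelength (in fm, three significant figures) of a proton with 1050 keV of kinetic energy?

KE = 1050 keV = 1.682 × 10⁻¹³ J.
p = √(2mKE) = √(2 × 1.673 × 10⁻²⁷ × 1.682 × 10⁻¹³) = 2.372 × 10⁻²⁰ kg·m/s.
λ = h/p = 6.626 × 10⁻³⁴ / 2.372 × 10⁻²⁰ = 2.79 × 10⁻¹⁴ m = 27.9 fm.

λ = 27.9 fm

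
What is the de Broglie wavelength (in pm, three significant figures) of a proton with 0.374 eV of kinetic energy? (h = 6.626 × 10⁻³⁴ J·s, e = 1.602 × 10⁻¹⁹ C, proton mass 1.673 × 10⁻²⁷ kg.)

KE = 0.374 eV = 5.991 × 10⁻²⁰ J.
p = √(2mKE) = √(2 × 1.673 × 10⁻²⁷ × 5.991 × 10⁻²⁰) = 1.416 × 10⁻²³ kg·m/s.
λ = h/p = 6.626 × 10⁻³⁴ / 1.416 × 10⁻²³ = 4.68 × 10⁻¹¹ m = 46.8 pm.

λ = 46.8 pm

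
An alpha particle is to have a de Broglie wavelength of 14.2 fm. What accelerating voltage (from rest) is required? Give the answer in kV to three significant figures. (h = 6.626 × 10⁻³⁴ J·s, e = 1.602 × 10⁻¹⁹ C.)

p = h/λ = 6.626 × 10⁻³⁴ / 1.420 × 10⁻¹⁴ = 4.666 × 10⁻²⁰ kg·m/s.
KE = p²/(2m) = 1.638 × 10⁻¹³ J.
V = KE/2e = 1.638 × 10⁻¹³ / (2 × 1.602 × 10⁻¹⁹) = 511 kV.

V = 511 kV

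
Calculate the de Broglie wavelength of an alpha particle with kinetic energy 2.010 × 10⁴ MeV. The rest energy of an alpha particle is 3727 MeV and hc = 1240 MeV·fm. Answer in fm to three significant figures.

λ = 0.0527 fm

Total energy E = KE + m₀c² = 2.010 × 10⁴ + 3727 = 23827 MeV.
(pc)² = E² − (m₀c²)² = (23827)² − (3727)² = 5.538 × 10⁸ MeV², so pc = 2.353 × 10⁴ MeV.
λ = hc/(pc) = 1240 MeV·fm / 2.353 × 10⁴ MeV = 0.0527 fm.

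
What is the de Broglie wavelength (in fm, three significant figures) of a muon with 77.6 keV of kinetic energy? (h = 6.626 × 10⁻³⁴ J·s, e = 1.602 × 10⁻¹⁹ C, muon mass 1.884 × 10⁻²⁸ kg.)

KE = 77.6 keV = 1.243 × 10⁻¹⁴ J.
p = √(2mKE) = √(2 × 1.884 × 10⁻²⁸ × 1.243 × 10⁻¹⁴) = 2.164 × 10⁻²¹ kg·m/s.
λ = h/p = 6.626 × 10⁻³⁴ / 2.164 × 10⁻²¹ = 3.06 × 10⁻¹³ m = 306 fm.

λ = 306 fm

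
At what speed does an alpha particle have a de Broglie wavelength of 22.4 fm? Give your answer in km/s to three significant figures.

p = h/λ = 6.626 × 10⁻³⁴ / 2.240 × 10⁻¹⁴ = 2.958 × 10⁻²⁰ kg·m/s.
v = p/m = 2.958 × 10⁻²⁰ / 6.645 × 10⁻²⁷ = 4.45 × 10⁶ m/s = 4450 km/s.

v = 4450 km/s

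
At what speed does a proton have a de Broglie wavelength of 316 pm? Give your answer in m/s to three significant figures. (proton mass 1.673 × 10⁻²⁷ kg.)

p = h/λ = 6.626 × 10⁻³⁴ / 3.160 × 10⁻¹⁰ = 2.097 × 10⁻²⁴ kg·m/s.
v = p/m = 2.097 × 10⁻²⁴ / 1.673 × 10⁻²⁷ = 1.25 × 10³ m/s = 1250 m/s.

v = 1250 m/s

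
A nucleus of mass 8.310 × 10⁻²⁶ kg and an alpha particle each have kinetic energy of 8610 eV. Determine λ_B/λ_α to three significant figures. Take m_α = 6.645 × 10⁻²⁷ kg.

λ_B/λ_α = 0.283

At fixed KE, p = √(2mKE) so λ = h/p ∝ 1/√m.
λ_B/λ_α = √(m_α/m_B) = √(6.645 × 10⁻²⁷/8.310 × 10⁻²⁶) = √(0.07996) = 0.283.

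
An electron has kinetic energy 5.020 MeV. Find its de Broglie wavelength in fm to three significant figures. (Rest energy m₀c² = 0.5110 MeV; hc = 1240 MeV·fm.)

Total energy E = KE + m₀c² = 5.020 + 0.5110 = 5.5310 MeV.
(pc)² = E² − (m₀c²)² = (5.5310)² − (0.5110)² = 30.33 MeV², so pc = 5.507 MeV.
λ = hc/(pc) = 1240 MeV·fm / 5.507 MeV = 225 fm.

λ = 225 fm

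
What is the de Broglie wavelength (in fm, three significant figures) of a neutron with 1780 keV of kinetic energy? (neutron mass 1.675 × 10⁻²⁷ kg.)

λ = 21.4 fm

KE = 1780 keV = 2.852 × 10⁻¹³ J.
p = √(2mKE) = √(2 × 1.675 × 10⁻²⁷ × 2.852 × 10⁻¹³) = 3.091 × 10⁻²⁰ kg·m/s.
λ = h/p = 6.626 × 10⁻³⁴ / 3.091 × 10⁻²⁰ = 2.14 × 10⁻¹⁴ m = 21.4 fm.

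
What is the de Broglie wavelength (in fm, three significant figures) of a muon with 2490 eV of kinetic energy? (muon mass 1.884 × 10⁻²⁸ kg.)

λ = 1710 fm

KE = 2490 eV = 3.989 × 10⁻¹⁶ J.
p = √(2mKE) = √(2 × 1.884 × 10⁻²⁸ × 3.989 × 10⁻¹⁶) = 3.877 × 10⁻²² kg·m/s.
λ = h/p = 6.626 × 10⁻³⁴ / 3.877 × 10⁻²² = 1.71 × 10⁻¹² m = 1710 fm.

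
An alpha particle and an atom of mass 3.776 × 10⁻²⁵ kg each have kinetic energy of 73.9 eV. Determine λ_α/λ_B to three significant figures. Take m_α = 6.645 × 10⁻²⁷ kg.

λ_α/λ_B = 7.54

At fixed KE, p = √(2mKE) so λ = h/p ∝ 1/√m.
λ_α/λ_B = √(m_B/m_α) = √(3.776 × 10⁻²⁵/6.645 × 10⁻²⁷) = √(56.82) = 7.54.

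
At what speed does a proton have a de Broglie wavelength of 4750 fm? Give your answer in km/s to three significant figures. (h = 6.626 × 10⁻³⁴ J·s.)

p = h/λ = 6.626 × 10⁻³⁴ / 4.750 × 10⁻¹² = 1.395 × 10⁻²² kg·m/s.
v = p/m = 1.395 × 10⁻²² / 1.673 × 10⁻²⁷ = 8.34 × 10⁴ m/s = 83.4 km/s.

v = 83.4 km/s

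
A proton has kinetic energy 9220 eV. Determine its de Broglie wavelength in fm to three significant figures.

KE = 9220 eV = 1.477 × 10⁻¹⁵ J.
p = √(2mKE) = √(2 × 1.673 × 10⁻²⁷ × 1.477 × 10⁻¹⁵) = 2.223 × 10⁻²¹ kg·m/s.
λ = h/p = 6.626 × 10⁻³⁴ / 2.223 × 10⁻²¹ = 2.98 × 10⁻¹³ m = 298 fm.

λ = 298 fm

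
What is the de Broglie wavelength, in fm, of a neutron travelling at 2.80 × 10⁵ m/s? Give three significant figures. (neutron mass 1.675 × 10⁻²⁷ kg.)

p = mv = 1.675 × 10⁻²⁷ × 2.80 × 10⁵ = 4.690 × 10⁻²² kg·m/s.
λ = h/p = 6.626 × 10⁻³⁴ / 4.690 × 10⁻²² = 1.41 × 10⁻¹² m = 1410 fm.

λ = 1410 fm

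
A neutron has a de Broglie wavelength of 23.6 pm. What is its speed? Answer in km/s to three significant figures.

v = 16.8 km/s

p = h/λ = 6.626 × 10⁻³⁴ / 2.360 × 10⁻¹¹ = 2.808 × 10⁻²³ kg·m/s.
v = p/m = 2.808 × 10⁻²³ / 1.675 × 10⁻²⁷ = 1.68 × 10⁴ m/s = 16.8 km/s.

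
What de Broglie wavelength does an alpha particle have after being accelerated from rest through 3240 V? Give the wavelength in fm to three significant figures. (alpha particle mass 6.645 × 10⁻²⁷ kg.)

λ = 178 fm

KE = 2eV = 2 × 1.602 × 10⁻¹⁹ × 3240 = 1.038 × 10⁻¹⁵ J.
p = √(2mKE) = √(2 × 6.645 × 10⁻²⁷ × 1.038 × 10⁻¹⁵) = 3.714 × 10⁻²¹ kg·m/s.
λ = h/p = 6.626 × 10⁻³⁴ / 3.714 × 10⁻²¹ = 1.78 × 10⁻¹³ m = 178 fm.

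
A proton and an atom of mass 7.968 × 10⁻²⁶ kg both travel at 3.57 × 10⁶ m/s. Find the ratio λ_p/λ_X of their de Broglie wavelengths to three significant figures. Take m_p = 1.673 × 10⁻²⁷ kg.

At fixed v, p = mv so λ = h/(mv) ∝ 1/m.
λ_p/λ_X = m_X/m_p = 7.968 × 10⁻²⁶/1.673 × 10⁻²⁷ = 47.6.

λ_p/λ_X = 47.6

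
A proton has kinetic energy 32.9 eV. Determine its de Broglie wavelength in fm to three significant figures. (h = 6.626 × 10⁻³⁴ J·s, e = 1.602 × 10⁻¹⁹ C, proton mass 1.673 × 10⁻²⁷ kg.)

λ = 4990 fm

KE = 32.9 eV = 5.271 × 10⁻¹⁸ J.
p = √(2mKE) = √(2 × 1.673 × 10⁻²⁷ × 5.271 × 10⁻¹⁸) = 1.328 × 10⁻²² kg·m/s.
λ = h/p = 6.626 × 10⁻³⁴ / 1.328 × 10⁻²² = 4.99 × 10⁻¹² m = 4990 fm.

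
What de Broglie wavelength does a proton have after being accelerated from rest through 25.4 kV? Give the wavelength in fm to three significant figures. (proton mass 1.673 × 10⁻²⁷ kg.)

λ = 180 fm

KE = eV = 1.602 × 10⁻¹⁹ × 2.540 × 10⁴ = 4.069 × 10⁻¹⁵ J.
p = √(2mKE) = √(2 × 1.673 × 10⁻²⁷ × 4.069 × 10⁻¹⁵) = 3.690 × 10⁻²¹ kg·m/s.
λ = h/p = 6.626 × 10⁻³⁴ / 3.690 × 10⁻²¹ = 1.80 × 10⁻¹³ m = 180 fm.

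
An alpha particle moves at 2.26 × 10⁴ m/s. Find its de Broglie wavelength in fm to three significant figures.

p = mv = 6.645 × 10⁻²⁷ × 2.26 × 10⁴ = 1.502 × 10⁻²² kg·m/s.
λ = h/p = 6.626 × 10⁻³⁴ / 1.502 × 10⁻²² = 4.41 × 10⁻¹² m = 4410 fm.

λ = 4410 fm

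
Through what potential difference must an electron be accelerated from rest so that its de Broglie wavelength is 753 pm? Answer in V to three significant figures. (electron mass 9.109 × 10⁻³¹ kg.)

V = 2.65 V

p = h/λ = 6.626 × 10⁻³⁴ / 7.530 × 10⁻¹⁰ = 8.799 × 10⁻²⁵ kg·m/s.
KE = p²/(2m) = 4.250 × 10⁻¹⁹ J.
V = KE/e = 4.250 × 10⁻¹⁹ / (1.602 × 10⁻¹⁹) = 2.65 V.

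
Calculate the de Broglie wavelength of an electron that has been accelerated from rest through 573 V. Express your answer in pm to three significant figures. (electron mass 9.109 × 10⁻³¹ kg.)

λ = 51.2 pm

KE = eV = 1.602 × 10⁻¹⁹ × 573.0 = 9.179 × 10⁻¹⁷ J.
p = √(2mKE) = √(2 × 9.109 × 10⁻³¹ × 9.179 × 10⁻¹⁷) = 1.293 × 10⁻²³ kg·m/s.
λ = h/p = 6.626 × 10⁻³⁴ / 1.293 × 10⁻²³ = 5.12 × 10⁻¹¹ m = 51.2 pm.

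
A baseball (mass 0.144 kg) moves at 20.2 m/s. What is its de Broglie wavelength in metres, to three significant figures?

p = mv = 0.144 × 20.2 = 2.909 kg·m/s.
λ = h/p = 6.626 × 10⁻³⁴ / 2.909 = 2.28 × 10⁻³⁴ m.

λ = 2.28 × 10⁻³⁴ m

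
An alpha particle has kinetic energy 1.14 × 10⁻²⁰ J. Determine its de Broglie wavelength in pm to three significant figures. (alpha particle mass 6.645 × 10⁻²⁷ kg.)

p = √(2mKE) = √(2 × 6.645 × 10⁻²⁷ × 1.140 × 10⁻²⁰) = 1.231 × 10⁻²³ kg·m/s.
λ = h/p = 6.626 × 10⁻³⁴ / 1.231 × 10⁻²³ = 5.38 × 10⁻¹¹ m = 53.8 pm.

λ = 53.8 pm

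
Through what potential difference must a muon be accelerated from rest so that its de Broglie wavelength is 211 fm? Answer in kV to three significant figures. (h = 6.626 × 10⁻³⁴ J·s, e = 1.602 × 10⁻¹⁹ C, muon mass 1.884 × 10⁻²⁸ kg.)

V = 163 kV

p = h/λ = 6.626 × 10⁻³⁴ / 2.110 × 10⁻¹³ = 3.140 × 10⁻²¹ kg·m/s.
KE = p²/(2m) = 2.617 × 10⁻¹⁴ J.
V = KE/e = 2.617 × 10⁻¹⁴ / (1.602 × 10⁻¹⁹) = 163 kV.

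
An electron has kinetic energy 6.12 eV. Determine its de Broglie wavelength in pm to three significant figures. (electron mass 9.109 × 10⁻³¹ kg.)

KE = 6.12 eV = 9.804 × 10⁻¹⁹ J.
p = √(2mKE) = √(2 × 9.109 × 10⁻³¹ × 9.804 × 10⁻¹⁹) = 1.336 × 10⁻²⁴ kg·m/s.
λ = h/p = 6.626 × 10⁻³⁴ / 1.336 × 10⁻²⁴ = 4.96 × 10⁻¹⁰ m = 496 pm.

λ = 496 pm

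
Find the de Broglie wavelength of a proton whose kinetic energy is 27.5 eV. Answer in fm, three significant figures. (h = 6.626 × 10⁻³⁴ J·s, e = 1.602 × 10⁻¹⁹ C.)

λ = 5460 fm

KE = 27.5 eV = 4.406 × 10⁻¹⁸ J.
p = √(2mKE) = √(2 × 1.673 × 10⁻²⁷ × 4.406 × 10⁻¹⁸) = 1.214 × 10⁻²² kg·m/s.
λ = h/p = 6.626 × 10⁻³⁴ / 1.214 × 10⁻²² = 5.46 × 10⁻¹² m = 5460 fm.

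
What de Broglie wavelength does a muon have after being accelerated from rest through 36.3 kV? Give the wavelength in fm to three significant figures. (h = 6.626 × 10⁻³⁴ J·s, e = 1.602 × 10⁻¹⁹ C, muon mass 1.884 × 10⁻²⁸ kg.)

KE = eV = 1.602 × 10⁻¹⁹ × 3.630 × 10⁴ = 5.815 × 10⁻¹⁵ J.
p = √(2mKE) = √(2 × 1.884 × 10⁻²⁸ × 5.815 × 10⁻¹⁵) = 1.480 × 10⁻²¹ kg·m/s.
λ = h/p = 6.626 × 10⁻³⁴ / 1.480 × 10⁻²¹ = 4.48 × 10⁻¹³ m = 448 fm.

λ = 448 fm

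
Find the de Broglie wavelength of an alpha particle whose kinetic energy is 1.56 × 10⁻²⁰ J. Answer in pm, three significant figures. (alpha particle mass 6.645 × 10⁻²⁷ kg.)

λ = 46.0 pm

p = √(2mKE) = √(2 × 6.645 × 10⁻²⁷ × 1.560 × 10⁻²⁰) = 1.440 × 10⁻²³ kg·m/s.
λ = h/p = 6.626 × 10⁻³⁴ / 1.440 × 10⁻²³ = 4.60 × 10⁻¹¹ m = 46.0 pm.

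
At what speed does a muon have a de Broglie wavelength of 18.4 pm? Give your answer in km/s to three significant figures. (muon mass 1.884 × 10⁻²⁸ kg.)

v = 191 km/s

p = h/λ = 6.626 × 10⁻³⁴ / 1.840 × 10⁻¹¹ = 3.601 × 10⁻²³ kg·m/s.
v = p/m = 3.601 × 10⁻²³ / 1.884 × 10⁻²⁸ = 1.91 × 10⁵ m/s = 191 km/s.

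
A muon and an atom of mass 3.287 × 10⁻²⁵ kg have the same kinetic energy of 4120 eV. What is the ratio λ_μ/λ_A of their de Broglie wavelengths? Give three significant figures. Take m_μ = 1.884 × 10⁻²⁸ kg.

At fixed KE, p = √(2mKE) so λ = h/p ∝ 1/√m.
λ_μ/λ_A = √(m_A/m_μ) = √(3.287 × 10⁻²⁵/1.884 × 10⁻²⁸) = √(1745) = 41.8.

λ_μ/λ_A = 41.8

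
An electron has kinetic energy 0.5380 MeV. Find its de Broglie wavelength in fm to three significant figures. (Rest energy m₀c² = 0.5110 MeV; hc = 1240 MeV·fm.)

Total energy E = KE + m₀c² = 0.5380 + 0.5110 = 1.0490 MeV.
(pc)² = E² − (m₀c²)² = (1.0490)² − (0.5110)² = 0.8393 MeV², so pc = 0.9161 MeV.
λ = hc/(pc) = 1240 MeV·fm / 0.9161 MeV = 1350 fm.

λ = 1350 fm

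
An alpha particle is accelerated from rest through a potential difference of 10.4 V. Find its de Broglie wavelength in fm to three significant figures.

KE = 2eV = 2 × 1.602 × 10⁻¹⁹ × 10.40 = 3.332 × 10⁻¹⁸ J.
p = √(2mKE) = √(2 × 6.645 × 10⁻²⁷ × 3.332 × 10⁻¹⁸) = 2.104 × 10⁻²² kg·m/s.
λ = h/p = 6.626 × 10⁻³⁴ / 2.104 × 10⁻²² = 3.15 × 10⁻¹² m = 3150 fm.

λ = 3150 fm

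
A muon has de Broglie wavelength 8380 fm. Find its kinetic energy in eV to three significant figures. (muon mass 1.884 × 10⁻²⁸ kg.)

KE = 104 eV

p = h/λ = 6.626 × 10⁻³⁴ / 8.380 × 10⁻¹² = 7.907 × 10⁻²³ kg·m/s.
KE = p²/(2m) = (7.907 × 10⁻²³)² / (2 × 1.884 × 10⁻²⁸) = 1.659 × 10⁻¹⁷ J = 104 eV.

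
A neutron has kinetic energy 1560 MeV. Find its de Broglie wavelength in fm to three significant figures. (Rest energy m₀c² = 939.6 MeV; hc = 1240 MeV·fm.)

Total energy E = KE + m₀c² = 1560 + 939.6 = 2499.6 MeV.
(pc)² = E² − (m₀c²)² = (2499.6)² − (939.6)² = 5.365 × 10⁶ MeV², so pc = 2316 MeV.
λ = hc/(pc) = 1240 MeV·fm / 2316 MeV = 0.535 fm.

λ = 0.535 fm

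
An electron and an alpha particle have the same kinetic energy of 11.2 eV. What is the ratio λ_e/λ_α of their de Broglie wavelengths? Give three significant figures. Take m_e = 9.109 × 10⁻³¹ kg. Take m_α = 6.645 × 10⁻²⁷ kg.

λ_e/λ_α = 85.4

At fixed KE, p = √(2mKE) so λ = h/p ∝ 1/√m.
λ_e/λ_α = √(m_α/m_e) = √(6.645 × 10⁻²⁷/9.109 × 10⁻³¹) = √(7295) = 85.4.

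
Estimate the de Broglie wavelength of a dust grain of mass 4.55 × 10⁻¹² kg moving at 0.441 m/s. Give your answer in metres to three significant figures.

p = mv = 4.55 × 10⁻¹² × 0.441 = 2.007 × 10⁻¹² kg·m/s.
λ = h/p = 6.626 × 10⁻³⁴ / 2.007 × 10⁻¹² = 3.30 × 10⁻²² m.

λ = 3.30 × 10⁻²² m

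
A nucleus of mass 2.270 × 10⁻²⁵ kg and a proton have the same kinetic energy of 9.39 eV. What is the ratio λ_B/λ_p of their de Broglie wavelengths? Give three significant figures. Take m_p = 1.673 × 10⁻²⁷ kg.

At fixed KE, p = √(2mKE) so λ = h/p ∝ 1/√m.
λ_B/λ_p = √(m_p/m_B) = √(1.673 × 10⁻²⁷/2.270 × 10⁻²⁵) = √(7.370 × 10⁻³) = 0.0858.

λ_B/λ_p = 0.0858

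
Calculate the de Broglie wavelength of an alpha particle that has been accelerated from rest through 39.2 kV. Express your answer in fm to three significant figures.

KE = 2eV = 2 × 1.602 × 10⁻¹⁹ × 3.920 × 10⁴ = 1.256 × 10⁻¹⁴ J.
p = √(2mKE) = √(2 × 6.645 × 10⁻²⁷ × 1.256 × 10⁻¹⁴) = 1.292 × 10⁻²⁰ kg·m/s.
λ = h/p = 6.626 × 10⁻³⁴ / 1.292 × 10⁻²⁰ = 5.13 × 10⁻¹⁴ m = 51.3 fm.

λ = 51.3 fm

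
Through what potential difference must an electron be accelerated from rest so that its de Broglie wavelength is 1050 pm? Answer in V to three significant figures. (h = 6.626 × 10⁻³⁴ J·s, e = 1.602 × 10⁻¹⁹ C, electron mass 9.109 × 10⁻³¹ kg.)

p = h/λ = 6.626 × 10⁻³⁴ / 1.050 × 10⁻⁹ = 6.310 × 10⁻²⁵ kg·m/s.
KE = p²/(2m) = 2.186 × 10⁻¹⁹ J.
V = KE/e = 2.186 × 10⁻¹⁹ / (1.602 × 10⁻¹⁹) = 1.36 V.

V = 1.36 V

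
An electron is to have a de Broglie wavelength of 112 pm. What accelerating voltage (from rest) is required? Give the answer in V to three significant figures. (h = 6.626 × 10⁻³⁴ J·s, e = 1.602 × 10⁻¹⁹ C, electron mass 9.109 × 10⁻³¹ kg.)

p = h/λ = 6.626 × 10⁻³⁴ / 1.120 × 10⁻¹⁰ = 5.916 × 10⁻²⁴ kg·m/s.
KE = p²/(2m) = 1.921 × 10⁻¹⁷ J.
V = KE/e = 1.921 × 10⁻¹⁷ / (1.602 × 10⁻¹⁹) = 120 V.

V = 120 V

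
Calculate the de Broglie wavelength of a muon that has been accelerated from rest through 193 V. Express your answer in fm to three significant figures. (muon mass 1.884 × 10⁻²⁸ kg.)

KE = eV = 1.602 × 10⁻¹⁹ × 193.0 = 3.092 × 10⁻¹⁷ J.
p = √(2mKE) = √(2 × 1.884 × 10⁻²⁸ × 3.092 × 10⁻¹⁷) = 1.079 × 10⁻²² kg·m/s.
λ = h/p = 6.626 × 10⁻³⁴ / 1.079 × 10⁻²² = 6.14 × 10⁻¹² m = 6140 fm.

λ = 6140 fm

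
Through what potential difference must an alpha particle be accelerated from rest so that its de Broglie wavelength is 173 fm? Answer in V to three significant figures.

p = h/λ = 6.626 × 10⁻³⁴ / 1.730 × 10⁻¹³ = 3.830 × 10⁻²¹ kg·m/s.
KE = p²/(2m) = 1.104 × 10⁻¹⁵ J.
V = KE/2e = 1.104 × 10⁻¹⁵ / (2 × 1.602 × 10⁻¹⁹) = 3450 V.

V = 3450 V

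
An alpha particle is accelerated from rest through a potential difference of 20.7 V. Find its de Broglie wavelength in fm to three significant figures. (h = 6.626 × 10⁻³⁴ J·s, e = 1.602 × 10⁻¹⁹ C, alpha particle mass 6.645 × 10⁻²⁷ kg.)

λ = 2230 fm

KE = 2eV = 2 × 1.602 × 10⁻¹⁹ × 20.70 = 6.632 × 10⁻¹⁸ J.
p = √(2mKE) = √(2 × 6.645 × 10⁻²⁷ × 6.632 × 10⁻¹⁸) = 2.969 × 10⁻²² kg·m/s.
λ = h/p = 6.626 × 10⁻³⁴ / 2.969 × 10⁻²² = 2.23 × 10⁻¹² m = 2230 fm.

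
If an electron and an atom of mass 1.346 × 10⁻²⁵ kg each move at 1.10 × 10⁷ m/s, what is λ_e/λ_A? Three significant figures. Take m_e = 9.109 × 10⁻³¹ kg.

λ_e/λ_A = 1.48 × 10⁵

At fixed v, p = mv so λ = h/(mv) ∝ 1/m.
λ_e/λ_A = m_A/m_e = 1.346 × 10⁻²⁵/9.109 × 10⁻³¹ = 1.48 × 10⁵.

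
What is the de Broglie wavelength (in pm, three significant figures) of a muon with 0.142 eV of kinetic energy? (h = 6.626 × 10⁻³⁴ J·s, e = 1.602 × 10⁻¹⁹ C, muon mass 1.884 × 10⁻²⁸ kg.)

KE = 0.142 eV = 2.275 × 10⁻²⁰ J.
p = √(2mKE) = √(2 × 1.884 × 10⁻²⁸ × 2.275 × 10⁻²⁰) = 2.928 × 10⁻²⁴ kg·m/s.
λ = h/p = 6.626 × 10⁻³⁴ / 2.928 × 10⁻²⁴ = 2.26 × 10⁻¹⁰ m = 226 pm.

λ = 226 pm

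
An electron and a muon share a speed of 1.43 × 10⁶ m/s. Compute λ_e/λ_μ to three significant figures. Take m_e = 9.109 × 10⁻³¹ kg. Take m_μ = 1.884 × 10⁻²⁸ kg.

λ_e/λ_μ = 207

At fixed v, p = mv so λ = h/(mv) ∝ 1/m.
λ_e/λ_μ = m_μ/m_e = 1.884 × 10⁻²⁸/9.109 × 10⁻³¹ = 207.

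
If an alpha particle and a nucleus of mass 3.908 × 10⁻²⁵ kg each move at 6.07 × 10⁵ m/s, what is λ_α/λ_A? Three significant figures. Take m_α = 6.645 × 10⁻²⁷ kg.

λ_α/λ_A = 58.8

At fixed v, p = mv so λ = h/(mv) ∝ 1/m.
λ_α/λ_A = m_A/m_α = 3.908 × 10⁻²⁵/6.645 × 10⁻²⁷ = 58.8.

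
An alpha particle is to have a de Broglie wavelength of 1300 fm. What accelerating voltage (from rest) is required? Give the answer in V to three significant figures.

V = 61.0 V

p = h/λ = 6.626 × 10⁻³⁴ / 1.300 × 10⁻¹² = 5.097 × 10⁻²² kg·m/s.
KE = p²/(2m) = 1.955 × 10⁻¹⁷ J.
V = KE/2e = 1.955 × 10⁻¹⁷ / (2 × 1.602 × 10⁻¹⁹) = 61.0 V.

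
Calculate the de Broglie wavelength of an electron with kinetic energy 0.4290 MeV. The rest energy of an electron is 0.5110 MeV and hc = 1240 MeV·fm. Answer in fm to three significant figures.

Total energy E = KE + m₀c² = 0.4290 + 0.5110 = 0.9400 MeV.
(pc)² = E² − (m₀c²)² = (0.9400)² − (0.5110)² = 0.6225 MeV², so pc = 0.7890 MeV.
λ = hc/(pc) = 1240 MeV·fm / 0.7890 MeV = 1570 fm.

λ = 1570 fm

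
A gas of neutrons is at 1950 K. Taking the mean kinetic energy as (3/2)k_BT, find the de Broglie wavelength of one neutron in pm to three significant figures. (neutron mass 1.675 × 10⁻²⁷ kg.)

λ = 57.0 pm

KE = (3/2)k_BT = 1.5 × 1.381 × 10⁻²³ × 1950 = 4.039 × 10⁻²⁰ J.
p = √(2mKE) = √(2 × 1.675 × 10⁻²⁷ × 4.039 × 10⁻²⁰) = 1.163 × 10⁻²³ kg·m/s.
λ = h/p = 5.70 × 10⁻¹¹ m = 57.0 pm.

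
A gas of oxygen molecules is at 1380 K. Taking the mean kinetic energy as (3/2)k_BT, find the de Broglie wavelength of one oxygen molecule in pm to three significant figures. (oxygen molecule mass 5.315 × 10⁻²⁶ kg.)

KE = (3/2)k_BT = 1.5 × 1.381 × 10⁻²³ × 1380 = 2.859 × 10⁻²⁰ J.
p = √(2mKE) = √(2 × 5.315 × 10⁻²⁶ × 2.859 × 10⁻²⁰) = 5.513 × 10⁻²³ kg·m/s.
λ = h/p = 1.20 × 10⁻¹¹ m = 12.0 pm.

λ = 12.0 pm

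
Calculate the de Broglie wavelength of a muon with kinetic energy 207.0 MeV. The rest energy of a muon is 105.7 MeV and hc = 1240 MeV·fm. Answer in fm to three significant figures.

Total energy E = KE + m₀c² = 207.0 + 105.7 = 312.7 MeV.
(pc)² = E² − (m₀c²)² = (312.7)² − (105.7)² = 8.661 × 10⁴ MeV², so pc = 294.3 MeV.
λ = hc/(pc) = 1240 MeV·fm / 294.3 MeV = 4.21 fm.

λ = 4.21 fm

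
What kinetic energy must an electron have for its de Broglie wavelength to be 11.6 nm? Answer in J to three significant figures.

p = h/λ = 6.626 × 10⁻³⁴ / 1.160 × 10⁻⁸ = 5.712 × 10⁻²⁶ kg·m/s.
KE = p²/(2m) = (5.712 × 10⁻²⁶)² / (2 × 9.109 × 10⁻³¹) = 1.791 × 10⁻²¹ J = 1.79 × 10⁻²¹ J.

KE = 1.79 × 10⁻²¹ J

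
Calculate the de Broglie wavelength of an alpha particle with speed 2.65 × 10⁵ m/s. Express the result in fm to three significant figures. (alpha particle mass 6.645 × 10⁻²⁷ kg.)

λ = 376 fm

p = mv = 6.645 × 10⁻²⁷ × 2.65 × 10⁵ = 1.761 × 10⁻²¹ kg·m/s.
λ = h/p = 6.626 × 10⁻³⁴ / 1.761 × 10⁻²¹ = 3.76 × 10⁻¹³ m = 376 fm.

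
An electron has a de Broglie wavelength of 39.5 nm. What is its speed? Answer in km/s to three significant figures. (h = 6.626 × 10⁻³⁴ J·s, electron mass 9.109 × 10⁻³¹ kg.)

p = h/λ = 6.626 × 10⁻³⁴ / 3.950 × 10⁻⁸ = 1.677 × 10⁻²⁶ kg·m/s.
v = p/m = 1.677 × 10⁻²⁶ / 9.109 × 10⁻³¹ = 1.84 × 10⁴ m/s = 18.4 km/s.

v = 18.4 km/s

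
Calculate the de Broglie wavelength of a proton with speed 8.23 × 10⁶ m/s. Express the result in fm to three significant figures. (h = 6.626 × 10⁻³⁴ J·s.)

p = mv = 1.673 × 10⁻²⁷ × 8.23 × 10⁶ = 1.377 × 10⁻²⁰ kg·m/s.
λ = h/p = 6.626 × 10⁻³⁴ / 1.377 × 10⁻²⁰ = 4.81 × 10⁻¹⁴ m = 48.1 fm.

λ = 48.1 fm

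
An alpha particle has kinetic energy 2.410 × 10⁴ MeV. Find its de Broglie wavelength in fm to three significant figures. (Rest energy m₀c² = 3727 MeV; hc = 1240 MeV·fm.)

λ = 0.0450 fm

Total energy E = KE + m₀c² = 2.410 × 10⁴ + 3727 = 27827 MeV.
(pc)² = E² − (m₀c²)² = (27827)² − (3727)² = 7.605 × 10⁸ MeV², so pc = 2.758 × 10⁴ MeV.
λ = hc/(pc) = 1240 MeV·fm / 2.758 × 10⁴ MeV = 0.0450 fm.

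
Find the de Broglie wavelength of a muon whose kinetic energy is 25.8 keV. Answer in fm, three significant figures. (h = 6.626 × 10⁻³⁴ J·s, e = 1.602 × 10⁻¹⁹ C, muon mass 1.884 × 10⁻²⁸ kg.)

KE = 25.8 keV = 4.133 × 10⁻¹⁵ J.
p = √(2mKE) = √(2 × 1.884 × 10⁻²⁸ × 4.133 × 10⁻¹⁵) = 1.248 × 10⁻²¹ kg·m/s.
λ = h/p = 6.626 × 10⁻³⁴ / 1.248 × 10⁻²¹ = 5.31 × 10⁻¹³ m = 531 fm.

λ = 531 fm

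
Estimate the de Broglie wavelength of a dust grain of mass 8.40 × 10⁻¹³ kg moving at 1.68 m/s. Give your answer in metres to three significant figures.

λ = 4.70 × 10⁻²² m

p = mv = 8.40 × 10⁻¹³ × 1.68 = 1.411 × 10⁻¹² kg·m/s.
λ = h/p = 6.626 × 10⁻³⁴ / 1.411 × 10⁻¹² = 4.70 × 10⁻²² m.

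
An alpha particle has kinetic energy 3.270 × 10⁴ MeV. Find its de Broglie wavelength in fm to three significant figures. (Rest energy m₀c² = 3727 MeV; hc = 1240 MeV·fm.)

λ = 0.0342 fm

Total energy E = KE + m₀c² = 3.270 × 10⁴ + 3727 = 36427 MeV.
(pc)² = E² − (m₀c²)² = (36427)² − (3727)² = 1.313 × 10⁹ MeV², so pc = 3.624 × 10⁴ MeV.
λ = hc/(pc) = 1240 MeV·fm / 3.624 × 10⁴ MeV = 0.0342 fm.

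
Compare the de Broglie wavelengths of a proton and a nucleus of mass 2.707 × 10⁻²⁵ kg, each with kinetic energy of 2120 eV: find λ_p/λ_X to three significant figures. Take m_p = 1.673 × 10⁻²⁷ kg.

λ_p/λ_X = 12.7

At fixed KE, p = √(2mKE) so λ = h/p ∝ 1/√m.
λ_p/λ_X = √(m_X/m_p) = √(2.707 × 10⁻²⁵/1.673 × 10⁻²⁷) = √(161.8) = 12.7.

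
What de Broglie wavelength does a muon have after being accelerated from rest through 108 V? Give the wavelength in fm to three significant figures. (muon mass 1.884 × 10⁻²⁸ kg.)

KE = eV = 1.602 × 10⁻¹⁹ × 108.0 = 1.730 × 10⁻¹⁷ J.
p = √(2mKE) = √(2 × 1.884 × 10⁻²⁸ × 1.730 × 10⁻¹⁷) = 8.074 × 10⁻²³ kg·m/s.
λ = h/p = 6.626 × 10⁻³⁴ / 8.074 × 10⁻²³ = 8.21 × 10⁻¹² m = 8210 fm.

λ = 8210 fm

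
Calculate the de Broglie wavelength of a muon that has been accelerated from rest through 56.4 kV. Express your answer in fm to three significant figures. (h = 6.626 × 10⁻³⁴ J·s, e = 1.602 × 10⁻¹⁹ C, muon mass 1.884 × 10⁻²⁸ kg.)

λ = 359 fm

KE = eV = 1.602 × 10⁻¹⁹ × 5.640 × 10⁴ = 9.035 × 10⁻¹⁵ J.
p = √(2mKE) = √(2 × 1.884 × 10⁻²⁸ × 9.035 × 10⁻¹⁵) = 1.845 × 10⁻²¹ kg·m/s.
λ = h/p = 6.626 × 10⁻³⁴ / 1.845 × 10⁻²¹ = 3.59 × 10⁻¹³ m = 359 fm.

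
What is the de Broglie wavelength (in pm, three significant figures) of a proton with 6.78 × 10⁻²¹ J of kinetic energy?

λ = 139 pm

p = √(2mKE) = √(2 × 1.673 × 10⁻²⁷ × 6.780 × 10⁻²¹) = 4.763 × 10⁻²⁴ kg·m/s.
λ = h/p = 6.626 × 10⁻³⁴ / 4.763 × 10⁻²⁴ = 1.39 × 10⁻¹⁰ m = 139 pm.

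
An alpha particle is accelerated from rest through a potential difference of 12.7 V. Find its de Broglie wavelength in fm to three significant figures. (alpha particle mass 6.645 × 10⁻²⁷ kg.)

λ = 2850 fm

KE = 2eV = 2 × 1.602 × 10⁻¹⁹ × 12.70 = 4.069 × 10⁻¹⁸ J.
p = √(2mKE) = √(2 × 6.645 × 10⁻²⁷ × 4.069 × 10⁻¹⁸) = 2.325 × 10⁻²² kg·m/s.
λ = h/p = 6.626 × 10⁻³⁴ / 2.325 × 10⁻²² = 2.85 × 10⁻¹² m = 2850 fm.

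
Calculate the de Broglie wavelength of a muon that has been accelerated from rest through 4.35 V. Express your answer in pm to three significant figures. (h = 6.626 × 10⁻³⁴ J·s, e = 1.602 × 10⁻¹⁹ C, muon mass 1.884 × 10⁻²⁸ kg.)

KE = eV = 1.602 × 10⁻¹⁹ × 4.350 = 6.969 × 10⁻¹⁹ J.
p = √(2mKE) = √(2 × 1.884 × 10⁻²⁸ × 6.969 × 10⁻¹⁹) = 1.620 × 10⁻²³ kg·m/s.
λ = h/p = 6.626 × 10⁻³⁴ / 1.620 × 10⁻²³ = 4.09 × 10⁻¹¹ m = 40.9 pm.

λ = 40.9 pm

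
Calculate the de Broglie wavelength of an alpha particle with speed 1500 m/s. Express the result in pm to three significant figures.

λ = 66.5 pm

p = mv = 6.645 × 10⁻²⁷ × 1500 = 9.968 × 10⁻²⁴ kg·m/s.
λ = h/p = 6.626 × 10⁻³⁴ / 9.968 × 10⁻²⁴ = 6.65 × 10⁻¹¹ m = 66.5 pm.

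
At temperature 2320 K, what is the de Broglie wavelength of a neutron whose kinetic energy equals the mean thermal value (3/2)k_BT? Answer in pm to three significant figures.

KE = (3/2)k_BT = 1.5 × 1.381 × 10⁻²³ × 2320 = 4.806 × 10⁻²⁰ J.
p = √(2mKE) = √(2 × 1.675 × 10⁻²⁷ × 4.806 × 10⁻²⁰) = 1.269 × 10⁻²³ kg·m/s.
λ = h/p = 5.22 × 10⁻¹¹ m = 52.2 pm.

λ = 52.2 pm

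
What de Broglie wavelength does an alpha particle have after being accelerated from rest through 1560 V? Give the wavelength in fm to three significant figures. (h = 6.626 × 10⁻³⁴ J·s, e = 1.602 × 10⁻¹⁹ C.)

λ = 257 fm

KE = 2eV = 2 × 1.602 × 10⁻¹⁹ × 1560 = 4.998 × 10⁻¹⁶ J.
p = √(2mKE) = √(2 × 6.645 × 10⁻²⁷ × 4.998 × 10⁻¹⁶) = 2.577 × 10⁻²¹ kg·m/s.
λ = h/p = 6.626 × 10⁻³⁴ / 2.577 × 10⁻²¹ = 2.57 × 10⁻¹³ m = 257 fm.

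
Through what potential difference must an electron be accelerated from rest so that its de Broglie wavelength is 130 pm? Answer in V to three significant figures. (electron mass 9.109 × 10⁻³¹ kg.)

p = h/λ = 6.626 × 10⁻³⁴ / 1.300 × 10⁻¹⁰ = 5.097 × 10⁻²⁴ kg·m/s.
KE = p²/(2m) = 1.426 × 10⁻¹⁷ J.
V = KE/e = 1.426 × 10⁻¹⁷ / (1.602 × 10⁻¹⁹) = 89.0 V.

V = 89.0 V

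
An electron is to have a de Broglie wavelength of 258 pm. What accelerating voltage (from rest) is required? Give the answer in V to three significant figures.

p = h/λ = 6.626 × 10⁻³⁴ / 2.580 × 10⁻¹⁰ = 2.568 × 10⁻²⁴ kg·m/s.
KE = p²/(2m) = 3.620 × 10⁻¹⁸ J.
V = KE/e = 3.620 × 10⁻¹⁸ / (1.602 × 10⁻¹⁹) = 22.6 V.

V = 22.6 V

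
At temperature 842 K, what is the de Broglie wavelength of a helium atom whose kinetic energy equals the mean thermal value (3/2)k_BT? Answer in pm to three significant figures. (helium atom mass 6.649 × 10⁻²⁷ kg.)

λ = 43.5 pm

KE = (3/2)k_BT = 1.5 × 1.381 × 10⁻²³ × 842 = 1.744 × 10⁻²⁰ J.
p = √(2mKE) = √(2 × 6.649 × 10⁻²⁷ × 1.744 × 10⁻²⁰) = 1.523 × 10⁻²³ kg·m/s.
λ = h/p = 4.35 × 10⁻¹¹ m = 43.5 pm.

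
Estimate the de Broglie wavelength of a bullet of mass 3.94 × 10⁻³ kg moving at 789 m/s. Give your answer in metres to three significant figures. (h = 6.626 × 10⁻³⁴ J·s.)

p = mv = 3.94 × 10⁻³ × 789 = 3.109 kg·m/s.
λ = h/p = 6.626 × 10⁻³⁴ / 3.109 = 2.13 × 10⁻³⁴ m.

λ = 2.13 × 10⁻³⁴ m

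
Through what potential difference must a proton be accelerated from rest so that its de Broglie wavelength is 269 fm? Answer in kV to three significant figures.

V = 11.3 kV

p = h/λ = 6.626 × 10⁻³⁴ / 2.690 × 10⁻¹³ = 2.463 × 10⁻²¹ kg·m/s.
KE = p²/(2m) = 1.813 × 10⁻¹⁵ J.
V = KE/e = 1.813 × 10⁻¹⁵ / (1.602 × 10⁻¹⁹) = 11.3 kV.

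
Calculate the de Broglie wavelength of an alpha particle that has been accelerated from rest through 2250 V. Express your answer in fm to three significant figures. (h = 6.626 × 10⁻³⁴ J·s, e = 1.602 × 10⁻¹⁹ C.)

λ = 214 fm

KE = 2eV = 2 × 1.602 × 10⁻¹⁹ × 2250 = 7.209 × 10⁻¹⁶ J.
p = √(2mKE) = √(2 × 6.645 × 10⁻²⁷ × 7.209 × 10⁻¹⁶) = 3.095 × 10⁻²¹ kg·m/s.
λ = h/p = 6.626 × 10⁻³⁴ / 3.095 × 10⁻²¹ = 2.14 × 10⁻¹³ m = 214 fm.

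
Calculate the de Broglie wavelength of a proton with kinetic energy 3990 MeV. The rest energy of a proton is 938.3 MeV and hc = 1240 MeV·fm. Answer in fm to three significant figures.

λ = 0.256 fm

Total energy E = KE + m₀c² = 3990 + 938.3 = 4928.3 MeV.
(pc)² = E² − (m₀c²)² = (4928.3)² − (938.3)² = 2.341 × 10⁷ MeV², so pc = 4838 MeV.
λ = hc/(pc) = 1240 MeV·fm / 4838 MeV = 0.256 fm.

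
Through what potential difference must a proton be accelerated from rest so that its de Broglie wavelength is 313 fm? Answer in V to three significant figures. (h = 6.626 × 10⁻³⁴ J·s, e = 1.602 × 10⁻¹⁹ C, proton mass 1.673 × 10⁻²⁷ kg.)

p = h/λ = 6.626 × 10⁻³⁴ / 3.130 × 10⁻¹³ = 2.117 × 10⁻²¹ kg·m/s.
KE = p²/(2m) = 1.339 × 10⁻¹⁵ J.
V = KE/e = 1.339 × 10⁻¹⁵ / (1.602 × 10⁻¹⁹) = 8360 V.

V = 8360 V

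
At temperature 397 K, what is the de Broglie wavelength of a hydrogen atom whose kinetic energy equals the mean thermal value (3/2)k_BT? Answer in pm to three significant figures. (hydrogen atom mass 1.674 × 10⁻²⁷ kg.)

KE = (3/2)k_BT = 1.5 × 1.381 × 10⁻²³ × 397 = 8.224 × 10⁻²¹ J.
p = √(2mKE) = √(2 × 1.674 × 10⁻²⁷ × 8.224 × 10⁻²¹) = 5.247 × 10⁻²⁴ kg·m/s.
λ = h/p = 1.26 × 10⁻¹⁰ m = 126 pm.

λ = 126 pm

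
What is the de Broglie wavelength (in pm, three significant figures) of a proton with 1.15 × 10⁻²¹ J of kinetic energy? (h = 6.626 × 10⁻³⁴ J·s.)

λ = 338 pm

p = √(2mKE) = √(2 × 1.673 × 10⁻²⁷ × 1.150 × 10⁻²¹) = 1.962 × 10⁻²⁴ kg·m/s.
λ = h/p = 6.626 × 10⁻³⁴ / 1.962 × 10⁻²⁴ = 3.38 × 10⁻¹⁰ m = 338 pm.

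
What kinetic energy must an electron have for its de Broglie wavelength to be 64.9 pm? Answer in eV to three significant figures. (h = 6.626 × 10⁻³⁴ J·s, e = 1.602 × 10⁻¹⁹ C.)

p = h/λ = 6.626 × 10⁻³⁴ / 6.490 × 10⁻¹¹ = 1.021 × 10⁻²³ kg·m/s.
KE = p²/(2m) = (1.021 × 10⁻²³)² / (2 × 9.109 × 10⁻³¹) = 5.722 × 10⁻¹⁷ J = 357 eV.

KE = 357 eV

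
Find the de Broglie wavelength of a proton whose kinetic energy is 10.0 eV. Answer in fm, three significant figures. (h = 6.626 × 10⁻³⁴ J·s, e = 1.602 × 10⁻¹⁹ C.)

λ = 9050 fm

KE = 10.0 eV = 1.602 × 10⁻¹⁸ J.
p = √(2mKE) = √(2 × 1.673 × 10⁻²⁷ × 1.602 × 10⁻¹⁸) = 7.321 × 10⁻²³ kg·m/s.
λ = h/p = 6.626 × 10⁻³⁴ / 7.321 × 10⁻²³ = 9.05 × 10⁻¹² m = 9050 fm.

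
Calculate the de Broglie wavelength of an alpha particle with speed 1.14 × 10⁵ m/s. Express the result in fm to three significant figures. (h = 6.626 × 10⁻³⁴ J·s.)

p = mv = 6.645 × 10⁻²⁷ × 1.14 × 10⁵ = 7.575 × 10⁻²² kg·m/s.
λ = h/p = 6.626 × 10⁻³⁴ / 7.575 × 10⁻²² = 8.75 × 10⁻¹³ m = 875 fm.

λ = 875 fm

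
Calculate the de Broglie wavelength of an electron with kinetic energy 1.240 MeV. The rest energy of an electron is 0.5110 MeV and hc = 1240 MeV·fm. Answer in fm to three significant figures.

Total energy E = KE + m₀c² = 1.240 + 0.5110 = 1.7510 MeV.
(pc)² = E² − (m₀c²)² = (1.7510)² − (0.5110)² = 2.805 MeV², so pc = 1.675 MeV.
λ = hc/(pc) = 1240 MeV·fm / 1.675 MeV = 740 fm.

λ = 740 fm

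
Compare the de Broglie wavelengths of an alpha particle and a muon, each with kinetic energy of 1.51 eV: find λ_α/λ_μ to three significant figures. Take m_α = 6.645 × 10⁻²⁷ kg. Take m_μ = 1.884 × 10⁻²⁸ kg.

At fixed KE, p = √(2mKE) so λ = h/p ∝ 1/√m.
λ_α/λ_μ = √(m_μ/m_α) = √(1.884 × 10⁻²⁸/6.645 × 10⁻²⁷) = √(0.02835) = 0.168.

λ_α/λ_μ = 0.168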